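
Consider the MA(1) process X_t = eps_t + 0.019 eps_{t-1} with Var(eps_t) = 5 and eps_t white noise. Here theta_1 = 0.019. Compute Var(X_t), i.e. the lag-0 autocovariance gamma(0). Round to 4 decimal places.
\gamma(0) = 5.0018

For an MA(q) process X_t = eps_t + sum_i theta_i eps_{t-i} with
Var(eps_t) = sigma^2, the variance is
  gamma(0) = sigma^2 * (1 + sum_i theta_i^2).
  sum_i theta_i^2 = (0.019)^2 = 0.000361.
  gamma(0) = 5 * (1 + 0.000361) = 5 * 1.000361 = 5.001805, which rounds to 5.0018.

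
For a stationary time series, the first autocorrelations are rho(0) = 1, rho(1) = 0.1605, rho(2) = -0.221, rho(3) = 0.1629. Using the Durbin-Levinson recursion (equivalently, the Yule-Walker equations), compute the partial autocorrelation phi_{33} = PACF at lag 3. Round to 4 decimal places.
\phi_{33} = 0.2720

The PACF at lag k is phi_{kk}, the last component of the solution
to the Yule-Walker system G_k phi = r_k where
  (G_k)_{ij} = rho(|i - j|), (r_k)_i = rho(i), i,j = 1..k.
Equivalently, Durbin-Levinson gives phi_{kk} iteratively:
  phi_{11} = rho(1)
  phi_{kk} = [rho(k) - sum_{j=1..k-1} phi_{k-1,j} rho(k-j)]
            / [1 - sum_{j=1..k-1} phi_{k-1,j} rho(j)],
  phi_{k,j} = phi_{k-1,j} - phi_{kk} phi_{k-1,k-j},  j = 1..k-1.
Step k = 1:
  phi_11 = rho(1) = 0.1605.
Step k = 2:
  phi_22 = [rho(2) - phi_11 rho(1)] / [1 - phi_11 rho(1)] = [-0.221 - (0.1605)(0.1605)] / [1 - (0.1605)(0.1605)]
         = -0.24676025 / 0.97423975 = -0.253285.
  Update: phi_21 = phi_11 - phi_22 phi_11 = 0.1605 - (-0.253285)(0.1605) = 0.201152.
Step k = 3:
  phi_33 = [rho(3) - phi_21 rho(2) - phi_22 rho(1)] / [1 - phi_21 rho(1) - phi_22 rho(2)]
    numerator   = 0.1629 - (0.201152)(-0.221) - (-0.253285)(0.1605) = 0.24800688
    denominator = 1 - (0.201152)(0.1605) - (-0.253285)(-0.221) = 0.9117391
  phi_33 = 0.24800688 / 0.9117391 = 0.272.
Therefore phi_{33} = 0.2720.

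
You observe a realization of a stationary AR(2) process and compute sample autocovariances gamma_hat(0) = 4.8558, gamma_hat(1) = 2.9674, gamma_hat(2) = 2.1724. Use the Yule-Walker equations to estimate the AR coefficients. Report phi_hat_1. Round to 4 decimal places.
\hat\phi_{1} = 0.5390

The Yule-Walker equations for an AR(p) process read, in matrix form,
  Gamma_p phi = r_p,   with   (Gamma_p)_{ij} = gamma(|i - j|),
                       (r_p)_i = gamma(i),   i,j = 1..p.
Substitute the sample gammas (Toeplitz matrix and right-hand side of size 2):
  Gamma_p = [[4.8558, 2.9674], [2.9674, 4.8558]]
  r_p     = [2.9674, 2.1724]
Written out:
  4.8558 phi_1 + 2.9674 phi_2 = 2.9674
  2.9674 phi_1 + 4.8558 phi_2 = 2.1724
Solve by Cramer's rule:
  det = gamma(0)^2 - gamma(1)^2 = (4.8558)^2 - (2.9674)^2 = 23.57879364 - 8.80546276 = 14.77333088
  phi_hat_1 = [gamma(1) gamma(0) - gamma(1) gamma(2)] / det = [(2.9674)(4.8558) - (2.9674)(2.1724)] / 14.77333088 = 7.96272116 / 14.77333088 = 0.539
  phi_hat_2 = [gamma(0) gamma(2) - gamma(1)^2] / det = [(4.8558)(2.1724) - (2.9674)^2] / 14.77333088 = 1.74327716 / 14.77333088 = 0.118
So phi_hat = [0.5390, 0.1180].
Therefore phi_hat_1 = 0.5390.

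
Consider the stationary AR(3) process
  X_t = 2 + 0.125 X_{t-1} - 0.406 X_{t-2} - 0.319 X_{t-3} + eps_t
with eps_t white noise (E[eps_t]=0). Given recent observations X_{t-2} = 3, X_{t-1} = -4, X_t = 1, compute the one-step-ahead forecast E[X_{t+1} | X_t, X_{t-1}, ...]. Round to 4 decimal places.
E[X_{t+1} \mid \mathcal F_t] = 2.7920

For an AR(p) model X_t = c + sum_i phi_i X_{t-i} + eps_t, the
one-step-ahead conditional mean is
  E[X_{t+1} | X_t, ...] = c + sum_i phi_i X_{t+1-i}.
Substitute known values:
  E[X_{t+1} | ...] = 2 + (0.125) * (1) + (-0.406) * (-4) + (-0.319) * (3)
                   = 2.7920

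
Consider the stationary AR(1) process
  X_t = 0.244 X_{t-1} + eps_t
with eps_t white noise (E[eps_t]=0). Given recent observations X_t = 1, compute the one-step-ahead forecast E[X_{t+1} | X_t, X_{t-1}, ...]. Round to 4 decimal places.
E[X_{t+1} \mid \mathcal F_t] = 0.2440

For an AR(p) model X_t = c + sum_i phi_i X_{t-i} + eps_t, the
one-step-ahead conditional mean is
  E[X_{t+1} | X_t, ...] = c + sum_i phi_i X_{t+1-i}.
Substitute known values:
  E[X_{t+1} | ...] = (0.244) * (1)
                   = 0.2440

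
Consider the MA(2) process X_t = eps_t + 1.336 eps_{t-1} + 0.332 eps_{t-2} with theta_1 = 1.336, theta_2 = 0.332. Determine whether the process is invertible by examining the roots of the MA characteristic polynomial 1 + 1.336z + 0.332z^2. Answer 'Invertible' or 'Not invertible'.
\text{Not invertible}

The MA(q) characteristic polynomial is P(z) = 1 + 1.336z + 0.332z^2.
Invertibility requires all roots to lie outside the unit circle, i.e. |z| > 1 for every root.
Set 1 + (1.336) z + (0.332) z^2 = 0, i.e. a z^2 + b z + c = 0 with a = 0.332, b = 1.336, c = 1.
Discriminant D = b^2 - 4ac = (1.336)^2 - 4*(0.332)*1 = 1.784896 - (1.328) = 0.456896.
D >= 0, so the roots are real: z = (-b +/- sqrt(D)) / (2a) = (-1.336 +/- 0.675941) / (0.664).
  z_1 = (-1.336 + 0.675941) / (0.664) = -0.9941,   |z_1| = 0.9941.
  z_2 = (-1.336 - 0.675941) / (0.664) = -3.03,   |z_2| = 3.03.
Moduli of all roots: 0.9941, 3.0300.
All moduli strictly greater than 1? No.
Verdict: Not invertible.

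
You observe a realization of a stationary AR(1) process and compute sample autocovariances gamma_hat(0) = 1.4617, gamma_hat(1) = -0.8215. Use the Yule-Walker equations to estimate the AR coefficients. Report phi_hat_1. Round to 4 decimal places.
\hat\phi_{1} = -0.5620

The Yule-Walker equations for an AR(p) process read, in matrix form,
  Gamma_p phi = r_p,   with   (Gamma_p)_{ij} = gamma(|i - j|),
                       (r_p)_i = gamma(i),   i,j = 1..p.
Substitute the sample gammas (Toeplitz matrix and right-hand side of size 1):
  Gamma_p = [[1.4617]]
  r_p     = [-0.8215]
With p = 1 this is the single equation gamma(0) phi_1 = gamma(1):
  phi_hat_1 = gamma(1) / gamma(0) = -0.8215 / 1.4617 = -0.5620.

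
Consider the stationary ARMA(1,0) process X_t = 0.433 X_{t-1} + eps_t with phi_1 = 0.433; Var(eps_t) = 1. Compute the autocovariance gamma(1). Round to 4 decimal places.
\gamma(1) = 0.5329

Multiply the model equation by X_{t-k} and take expectations. With theta_0 = psi_0 = 1 and psi_j the MA(infinity) weights, this gives
  gamma(k) - sum_i phi_i gamma(k-i) = c_k,
  c_k = sigma^2 * sum_{j=k..q} theta_j psi_{j-k}   (c_k = 0 for k > q),
using gamma(-m) = gamma(m).
Pure AR (q = 0): c_0 = sigma^2 = 1, c_k = 0 for k >= 1.
Equations for k = 0 and k = 1 (AR order 1):
  gamma(0) = phi_1 gamma(1) + c_0
  gamma(1) = phi_1 gamma(0) + c_1
Substituting the second into the first: gamma(0) (1 - phi_1^2) = c_0 + phi_1 c_1, so
  gamma(0) = c_0 / (1 - phi_1^2) = 1 / (1 - (0.433)^2) = 1 / 0.812511 = 1.230753.
  gamma(1) = phi_1 gamma(0) = (0.433)(1.230753) = 0.532916.
Therefore gamma(1) = 0.5329 (to 4 decimal places).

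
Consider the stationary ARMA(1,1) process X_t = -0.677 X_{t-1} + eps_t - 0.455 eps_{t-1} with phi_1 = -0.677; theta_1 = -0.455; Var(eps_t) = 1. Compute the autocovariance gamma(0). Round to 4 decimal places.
\gamma(0) = 3.3657

Multiply the model equation by X_{t-k} and take expectations. With theta_0 = psi_0 = 1 and psi_j the MA(infinity) weights, this gives
  gamma(k) - sum_i phi_i gamma(k-i) = c_k,
  c_k = sigma^2 * sum_{j=k..q} theta_j psi_{j-k}   (c_k = 0 for k > q),
using gamma(-m) = gamma(m).
psi-weights needed (psi_j = theta_j + sum_i phi_i psi_{j-i}):
  psi_1 = theta_1 + phi_1 = -0.455 + (-0.677) = -1.132
Right-hand sides:
  c_0 = sigma^2 (1 + theta_1 psi_1) = 1 * (1 + (-0.455)(-1.132)) = 1 * 1.51506 = 1.51506
  c_1 = sigma^2 theta_1 = 1 * (-0.455) = -0.455
  c_2 = 0
Equations for k = 0 and k = 1 (AR order 1):
  gamma(0) = phi_1 gamma(1) + c_0
  gamma(1) = phi_1 gamma(0) + c_1
Substituting the second into the first: gamma(0) (1 - phi_1^2) = c_0 + phi_1 c_1, so
  gamma(0) = (c_0 + phi_1 c_1) / (1 - phi_1^2) = (1.51506 + (-0.677)(-0.455)) / (1 - (-0.677)^2) = 1.823095 / 0.541671 = 3.365687.
Therefore gamma(0) = 3.3657 (to 4 decimal places).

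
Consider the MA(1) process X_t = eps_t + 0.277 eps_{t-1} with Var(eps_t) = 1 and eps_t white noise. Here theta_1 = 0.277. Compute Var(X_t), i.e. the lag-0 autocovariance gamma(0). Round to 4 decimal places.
\gamma(0) = 1.0767

For an MA(q) process X_t = eps_t + sum_i theta_i eps_{t-i} with
Var(eps_t) = sigma^2, the variance is
  gamma(0) = sigma^2 * (1 + sum_i theta_i^2).
  sum_i theta_i^2 = (0.277)^2 = 0.076729.
  gamma(0) = 1 * (1 + 0.076729) = 1 * 1.076729 = 1.076729, which rounds to 1.0767.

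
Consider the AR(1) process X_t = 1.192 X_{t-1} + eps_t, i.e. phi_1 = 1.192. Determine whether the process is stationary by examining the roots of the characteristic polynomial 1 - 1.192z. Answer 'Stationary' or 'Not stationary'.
\text{Not stationary}

The AR(p) characteristic polynomial is P(z) = 1 - 1.192z.
Stationarity requires all roots to lie outside the unit circle, i.e. |z| > 1 for every root.
This is linear in z: 1 + (-1.192) z = 0  =>  z = -1/(-1.192) = 0.838926,  |z| = 0.838926.
Moduli of all roots: 0.8389.
All moduli strictly greater than 1? No.
Verdict: Not stationary.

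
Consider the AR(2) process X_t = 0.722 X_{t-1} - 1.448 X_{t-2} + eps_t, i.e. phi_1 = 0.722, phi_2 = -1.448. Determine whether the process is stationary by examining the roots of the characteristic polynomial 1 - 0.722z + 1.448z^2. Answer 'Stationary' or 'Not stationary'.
\text{Not stationary}

The AR(p) characteristic polynomial is P(z) = 1 - 0.722z + 1.448z^2.
Stationarity requires all roots to lie outside the unit circle, i.e. |z| > 1 for every root.
Set 1 + (-0.722) z + (1.448) z^2 = 0, i.e. a z^2 + b z + c = 0 with a = 1.448, b = -0.722, c = 1.
Discriminant D = b^2 - 4ac = (-0.722)^2 - 4*(1.448)*1 = 0.521284 - (5.792) = -5.270716.
D < 0, so the roots are the complex-conjugate pair z = (-b +/- i sqrt(-D)) / (2a) = 0.2493 +/- 0.7927i.
For a conjugate pair |z|^2 = z * conj(z) = (product of roots) = c/a = 1/(1.448) = 0.690608, so |z| = sqrt(0.690608) = 0.831 for both roots.
Moduli of all roots: 0.8310, 0.8310.
All moduli strictly greater than 1? No.
Verdict: Not stationary.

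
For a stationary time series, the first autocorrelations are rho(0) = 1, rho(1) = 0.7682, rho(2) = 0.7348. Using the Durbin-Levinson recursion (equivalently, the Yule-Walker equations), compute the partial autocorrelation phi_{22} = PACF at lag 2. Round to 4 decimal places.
\phi_{22} = 0.3530

The PACF at lag k is phi_{kk}, the last component of the solution
to the Yule-Walker system G_k phi = r_k where
  (G_k)_{ij} = rho(|i - j|), (r_k)_i = rho(i), i,j = 1..k.
Equivalently, Durbin-Levinson gives phi_{kk} iteratively:
  phi_{11} = rho(1)
  phi_{kk} = [rho(k) - sum_{j=1..k-1} phi_{k-1,j} rho(k-j)]
            / [1 - sum_{j=1..k-1} phi_{k-1,j} rho(j)],
  phi_{k,j} = phi_{k-1,j} - phi_{kk} phi_{k-1,k-j},  j = 1..k-1.
Step k = 1:
  phi_11 = rho(1) = 0.7682.
Step k = 2:
  phi_22 = [rho(2) - phi_11 rho(1)] / [1 - phi_11 rho(1)] = [0.7348 - (0.7682)(0.7682)] / [1 - (0.7682)(0.7682)]
         = 0.14466876 / 0.40986876 = 0.353.
Therefore phi_{22} = 0.3530.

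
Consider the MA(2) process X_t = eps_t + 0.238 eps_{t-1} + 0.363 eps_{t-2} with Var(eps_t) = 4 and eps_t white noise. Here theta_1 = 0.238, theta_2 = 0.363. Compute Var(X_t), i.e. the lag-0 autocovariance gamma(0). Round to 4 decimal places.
\gamma(0) = 4.7537

For an MA(q) process X_t = eps_t + sum_i theta_i eps_{t-i} with
Var(eps_t) = sigma^2, the variance is
  gamma(0) = sigma^2 * (1 + sum_i theta_i^2).
  sum_i theta_i^2 = (0.238)^2 + (0.363)^2 = 0.056644 + 0.131769 = 0.188413.
  gamma(0) = 4 * (1 + 0.188413) = 4 * 1.188413 = 4.753652, which rounds to 4.7537.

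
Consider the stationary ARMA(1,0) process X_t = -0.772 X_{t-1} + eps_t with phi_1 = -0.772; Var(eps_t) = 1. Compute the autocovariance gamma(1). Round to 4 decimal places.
\gamma(1) = -1.9108

Multiply the model equation by X_{t-k} and take expectations. With theta_0 = psi_0 = 1 and psi_j the MA(infinity) weights, this gives
  gamma(k) - sum_i phi_i gamma(k-i) = c_k,
  c_k = sigma^2 * sum_{j=k..q} theta_j psi_{j-k}   (c_k = 0 for k > q),
using gamma(-m) = gamma(m).
Pure AR (q = 0): c_0 = sigma^2 = 1, c_k = 0 for k >= 1.
Equations for k = 0 and k = 1 (AR order 1):
  gamma(0) = phi_1 gamma(1) + c_0
  gamma(1) = phi_1 gamma(0) + c_1
Substituting the second into the first: gamma(0) (1 - phi_1^2) = c_0 + phi_1 c_1, so
  gamma(0) = c_0 / (1 - phi_1^2) = 1 / (1 - (-0.772)^2) = 1 / 0.404016 = 2.475149.
  gamma(1) = phi_1 gamma(0) = (-0.772)(2.475149) = -1.910815.
Therefore gamma(1) = -1.9108 (to 4 decimal places).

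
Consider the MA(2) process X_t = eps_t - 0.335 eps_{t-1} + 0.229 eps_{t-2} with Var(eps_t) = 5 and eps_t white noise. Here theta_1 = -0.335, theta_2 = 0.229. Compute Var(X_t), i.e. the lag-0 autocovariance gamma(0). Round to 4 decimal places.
\gamma(0) = 5.8233

For an MA(q) process X_t = eps_t + sum_i theta_i eps_{t-i} with
Var(eps_t) = sigma^2, the variance is
  gamma(0) = sigma^2 * (1 + sum_i theta_i^2).
  sum_i theta_i^2 = (-0.335)^2 + (0.229)^2 = 0.112225 + 0.052441 = 0.164666.
  gamma(0) = 5 * (1 + 0.164666) = 5 * 1.164666 = 5.82333, which rounds to 5.8233.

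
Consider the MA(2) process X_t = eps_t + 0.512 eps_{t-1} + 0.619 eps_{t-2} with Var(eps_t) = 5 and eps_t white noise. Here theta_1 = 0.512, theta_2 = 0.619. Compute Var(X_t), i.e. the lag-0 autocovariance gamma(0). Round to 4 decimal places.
\gamma(0) = 8.2265

For an MA(q) process X_t = eps_t + sum_i theta_i eps_{t-i} with
Var(eps_t) = sigma^2, the variance is
  gamma(0) = sigma^2 * (1 + sum_i theta_i^2).
  sum_i theta_i^2 = (0.512)^2 + (0.619)^2 = 0.262144 + 0.383161 = 0.645305.
  gamma(0) = 5 * (1 + 0.645305) = 5 * 1.645305 = 8.226525, which rounds to 8.2265.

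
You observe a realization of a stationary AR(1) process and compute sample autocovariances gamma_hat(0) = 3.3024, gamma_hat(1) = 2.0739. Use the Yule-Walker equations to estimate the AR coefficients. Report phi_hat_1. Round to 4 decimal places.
\hat\phi_{1} = 0.6280

The Yule-Walker equations for an AR(p) process read, in matrix form,
  Gamma_p phi = r_p,   with   (Gamma_p)_{ij} = gamma(|i - j|),
                       (r_p)_i = gamma(i),   i,j = 1..p.
Substitute the sample gammas (Toeplitz matrix and right-hand side of size 1):
  Gamma_p = [[3.3024]]
  r_p     = [2.0739]
With p = 1 this is the single equation gamma(0) phi_1 = gamma(1):
  phi_hat_1 = gamma(1) / gamma(0) = 2.0739 / 3.3024 = 0.6280.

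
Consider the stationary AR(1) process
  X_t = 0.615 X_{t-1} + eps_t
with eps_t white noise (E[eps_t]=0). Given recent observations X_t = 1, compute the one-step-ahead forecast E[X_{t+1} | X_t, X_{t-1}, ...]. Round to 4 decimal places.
E[X_{t+1} \mid \mathcal F_t] = 0.6150

For an AR(p) model X_t = c + sum_i phi_i X_{t-i} + eps_t, the
one-step-ahead conditional mean is
  E[X_{t+1} | X_t, ...] = c + sum_i phi_i X_{t+1-i}.
Substitute known values:
  E[X_{t+1} | ...] = (0.615) * (1)
                   = 0.6150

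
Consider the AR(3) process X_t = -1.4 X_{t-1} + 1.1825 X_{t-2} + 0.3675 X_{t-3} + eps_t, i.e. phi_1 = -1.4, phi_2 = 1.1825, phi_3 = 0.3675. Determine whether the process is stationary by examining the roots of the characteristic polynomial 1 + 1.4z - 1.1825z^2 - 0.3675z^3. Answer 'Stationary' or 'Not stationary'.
\text{Not stationary}

The AR(p) characteristic polynomial is P(z) = 1 + 1.4z - 1.1825z^2 - 0.3675z^3.
Stationarity requires all roots to lie outside the unit circle, i.e. |z| > 1 for every root.
Degree 3: look for a simple real root z0 first, then factor out (1 - z/z0) and solve the remaining quadratic.
Testing z0 = -4: P(-4) = 1 + (1.4)(-4) + (-1.1825)(-4)^2 + (-0.3675)(-4)^3
  = 1 + (-5.6) + (-18.92) + (23.52) = 0.  So z_0 = -4 is a root, |z_0| = 4.
Divide out the factor (1 + 0.25 z) = (1 - z/z0) (since 1/z0 = -0.25):
  P(z) = (1 + 0.25 z)(1 + (1.15) z + (-1.47) z^2)
  [check: z-coef 1.15 - (-0.25) = 1.4; z^2-coef -1.47 - (-0.25)(1.15) = -1.1825; z^3-coef -(-0.25)(-1.47) = -0.3675.]
Remaining roots from the quadratic factor 1 + (1.15) z + (-1.47) z^2:
  Set 1 + (1.15) z + (-1.47) z^2 = 0, i.e. a z^2 + b z + c = 0 with a = -1.47, b = 1.15, c = 1.
  Discriminant D = b^2 - 4ac = (1.15)^2 - 4*(-1.47)*1 = 1.3225 - (-5.88) = 7.2025.
  D >= 0, so the roots are real: z = (-b +/- sqrt(D)) / (2a) = (-1.15 +/- 2.683747) / (-2.94).
    z_1 = (-1.15 + 2.683747) / (-2.94) = -0.5217,   |z_1| = 0.5217.
    z_2 = (-1.15 - 2.683747) / (-2.94) = 1.304,   |z_2| = 1.304.
Moduli of all roots: 4.0000, 0.5217, 1.3040.
All moduli strictly greater than 1? No.
Verdict: Not stationary.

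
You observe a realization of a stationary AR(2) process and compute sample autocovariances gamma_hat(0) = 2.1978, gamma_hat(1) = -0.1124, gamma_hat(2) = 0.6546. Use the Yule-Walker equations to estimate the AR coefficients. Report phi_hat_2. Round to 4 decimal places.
\hat\phi_{2} = 0.2960

The Yule-Walker equations for an AR(p) process read, in matrix form,
  Gamma_p phi = r_p,   with   (Gamma_p)_{ij} = gamma(|i - j|),
                       (r_p)_i = gamma(i),   i,j = 1..p.
Substitute the sample gammas (Toeplitz matrix and right-hand side of size 2):
  Gamma_p = [[2.1978, -0.1124], [-0.1124, 2.1978]]
  r_p     = [-0.1124, 0.6546]
Written out:
  2.1978 phi_1 - 0.1124 phi_2 = -0.1124
  -0.1124 phi_1 + 2.1978 phi_2 = 0.6546
Solve by Cramer's rule:
  det = gamma(0)^2 - gamma(1)^2 = (2.1978)^2 - (-0.1124)^2 = 4.83032484 - 0.01263376 = 4.81769108
  phi_hat_1 = [gamma(1) gamma(0) - gamma(1) gamma(2)] / det = [(-0.1124)(2.1978) - (-0.1124)(0.6546)] / 4.81769108 = -0.17345568 / 4.81769108 = -0.036
  phi_hat_2 = [gamma(0) gamma(2) - gamma(1)^2] / det = [(2.1978)(0.6546) - (-0.1124)^2] / 4.81769108 = 1.42604612 / 4.81769108 = 0.296
So phi_hat = [-0.0360, 0.2960].
Therefore phi_hat_2 = 0.2960.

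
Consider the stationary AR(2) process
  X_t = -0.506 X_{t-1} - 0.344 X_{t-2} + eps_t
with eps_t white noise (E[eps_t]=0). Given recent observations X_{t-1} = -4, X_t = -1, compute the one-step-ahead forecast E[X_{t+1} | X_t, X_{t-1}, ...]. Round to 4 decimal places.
E[X_{t+1} \mid \mathcal F_t] = 1.8820

For an AR(p) model X_t = c + sum_i phi_i X_{t-i} + eps_t, the
one-step-ahead conditional mean is
  E[X_{t+1} | X_t, ...] = c + sum_i phi_i X_{t+1-i}.
Substitute known values:
  E[X_{t+1} | ...] = (-0.506) * (-1) + (-0.344) * (-4)
                   = 1.8820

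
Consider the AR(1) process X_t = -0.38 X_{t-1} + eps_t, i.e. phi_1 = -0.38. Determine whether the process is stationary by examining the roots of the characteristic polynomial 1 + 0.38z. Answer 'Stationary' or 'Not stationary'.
\text{Stationary}

The AR(p) characteristic polynomial is P(z) = 1 + 0.38z.
Stationarity requires all roots to lie outside the unit circle, i.e. |z| > 1 for every root.
This is linear in z: 1 + (0.38) z = 0  =>  z = -1/(0.38) = -2.631579,  |z| = 2.631579.
Moduli of all roots: 2.6316.
All moduli strictly greater than 1? Yes.
Verdict: Stationary.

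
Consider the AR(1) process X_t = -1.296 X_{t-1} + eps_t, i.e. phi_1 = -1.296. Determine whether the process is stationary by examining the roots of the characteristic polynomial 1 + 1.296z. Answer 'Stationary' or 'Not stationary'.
\text{Not stationary}

The AR(p) characteristic polynomial is P(z) = 1 + 1.296z.
Stationarity requires all roots to lie outside the unit circle, i.e. |z| > 1 for every root.
This is linear in z: 1 + (1.296) z = 0  =>  z = -1/(1.296) = -0.771605,  |z| = 0.771605.
Moduli of all roots: 0.7716.
All moduli strictly greater than 1? No.
Verdict: Not stationary.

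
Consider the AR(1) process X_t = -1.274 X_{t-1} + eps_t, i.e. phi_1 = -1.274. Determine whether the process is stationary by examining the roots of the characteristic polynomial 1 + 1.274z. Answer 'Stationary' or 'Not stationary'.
\text{Not stationary}

The AR(p) characteristic polynomial is P(z) = 1 + 1.274z.
Stationarity requires all roots to lie outside the unit circle, i.e. |z| > 1 for every root.
This is linear in z: 1 + (1.274) z = 0  =>  z = -1/(1.274) = -0.784929,  |z| = 0.784929.
Moduli of all roots: 0.7849.
All moduli strictly greater than 1? No.
Verdict: Not stationary.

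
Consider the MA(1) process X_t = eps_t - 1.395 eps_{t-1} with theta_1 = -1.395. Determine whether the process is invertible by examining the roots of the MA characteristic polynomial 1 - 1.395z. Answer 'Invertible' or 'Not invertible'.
\text{Not invertible}

The MA(q) characteristic polynomial is P(z) = 1 - 1.395z.
Invertibility requires all roots to lie outside the unit circle, i.e. |z| > 1 for every root.
This is linear in z: 1 + (-1.395) z = 0  =>  z = -1/(-1.395) = 0.716846,  |z| = 0.716846.
Moduli of all roots: 0.7168.
All moduli strictly greater than 1? No.
Verdict: Not invertible.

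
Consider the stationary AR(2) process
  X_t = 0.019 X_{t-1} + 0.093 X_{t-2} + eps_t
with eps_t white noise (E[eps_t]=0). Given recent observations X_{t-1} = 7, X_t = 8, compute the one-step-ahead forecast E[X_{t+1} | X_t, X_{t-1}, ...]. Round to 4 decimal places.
E[X_{t+1} \mid \mathcal F_t] = 0.8030

For an AR(p) model X_t = c + sum_i phi_i X_{t-i} + eps_t, the
one-step-ahead conditional mean is
  E[X_{t+1} | X_t, ...] = c + sum_i phi_i X_{t+1-i}.
Substitute known values:
  E[X_{t+1} | ...] = (0.019) * (8) + (0.093) * (7)
                   = 0.8030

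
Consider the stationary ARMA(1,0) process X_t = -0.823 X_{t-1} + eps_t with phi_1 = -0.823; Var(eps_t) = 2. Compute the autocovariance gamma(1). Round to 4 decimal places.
\gamma(1) = -5.1012

Multiply the model equation by X_{t-k} and take expectations. With theta_0 = psi_0 = 1 and psi_j the MA(infinity) weights, this gives
  gamma(k) - sum_i phi_i gamma(k-i) = c_k,
  c_k = sigma^2 * sum_{j=k..q} theta_j psi_{j-k}   (c_k = 0 for k > q),
using gamma(-m) = gamma(m).
Pure AR (q = 0): c_0 = sigma^2 = 2, c_k = 0 for k >= 1.
Equations for k = 0 and k = 1 (AR order 1):
  gamma(0) = phi_1 gamma(1) + c_0
  gamma(1) = phi_1 gamma(0) + c_1
Substituting the second into the first: gamma(0) (1 - phi_1^2) = c_0 + phi_1 c_1, so
  gamma(0) = c_0 / (1 - phi_1^2) = 2 / (1 - (-0.823)^2) = 2 / 0.322671 = 6.198264.
  gamma(1) = phi_1 gamma(0) = (-0.823)(6.198264) = -5.101171.
Therefore gamma(1) = -5.1012 (to 4 decimal places).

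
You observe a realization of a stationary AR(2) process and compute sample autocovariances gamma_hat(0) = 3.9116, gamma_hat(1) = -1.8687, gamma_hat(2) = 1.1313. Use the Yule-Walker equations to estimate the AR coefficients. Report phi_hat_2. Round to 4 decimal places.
\hat\phi_{2} = 0.0790

The Yule-Walker equations for an AR(p) process read, in matrix form,
  Gamma_p phi = r_p,   with   (Gamma_p)_{ij} = gamma(|i - j|),
                       (r_p)_i = gamma(i),   i,j = 1..p.
Substitute the sample gammas (Toeplitz matrix and right-hand side of size 2):
  Gamma_p = [[3.9116, -1.8687], [-1.8687, 3.9116]]
  r_p     = [-1.8687, 1.1313]
Written out:
  3.9116 phi_1 - 1.8687 phi_2 = -1.8687
  -1.8687 phi_1 + 3.9116 phi_2 = 1.1313
Solve by Cramer's rule:
  det = gamma(0)^2 - gamma(1)^2 = (3.9116)^2 - (-1.8687)^2 = 15.30061456 - 3.49203969 = 11.80857487
  phi_hat_1 = [gamma(1) gamma(0) - gamma(1) gamma(2)] / det = [(-1.8687)(3.9116) - (-1.8687)(1.1313)] / 11.80857487 = -5.19554661 / 11.80857487 = -0.44
  phi_hat_2 = [gamma(0) gamma(2) - gamma(1)^2] / det = [(3.9116)(1.1313) - (-1.8687)^2] / 11.80857487 = 0.93315339 / 11.80857487 = 0.079
So phi_hat = [-0.4400, 0.0790].
Therefore phi_hat_2 = 0.0790.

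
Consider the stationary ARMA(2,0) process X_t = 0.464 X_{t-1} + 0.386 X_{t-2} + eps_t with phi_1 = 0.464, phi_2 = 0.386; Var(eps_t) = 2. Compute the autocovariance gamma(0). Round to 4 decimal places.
\gamma(0) = 5.4793

Multiply the model equation by X_{t-k} and take expectations. With theta_0 = psi_0 = 1 and psi_j the MA(infinity) weights, this gives
  gamma(k) - sum_i phi_i gamma(k-i) = c_k,
  c_k = sigma^2 * sum_{j=k..q} theta_j psi_{j-k}   (c_k = 0 for k > q),
using gamma(-m) = gamma(m).
Pure AR (q = 0): c_0 = sigma^2 = 2, c_k = 0 for k >= 1.
Equations for k = 0, 1, 2 (AR order 2, c_2 = 0):
  (E0) gamma(0) = phi_1 gamma(1) + phi_2 gamma(2) + c_0
  (E1) gamma(1) = phi_1 gamma(0) + phi_2 gamma(1) + c_1
  (E2) gamma(2) = phi_1 gamma(1) + phi_2 gamma(0)
From (E1): gamma(1) = A gamma(0) + B with
  A = phi_1 / (1 - phi_2) = 0.464 / 0.614 = 0.7557,   B = c_1 / (1 - phi_2) = 0 / 0.614 = 0.
Insert (E2) into (E0): gamma(0) (1 - phi_2^2) = phi_1 (1 + phi_2) gamma(1) + c_0.
  phi_1 (1 + phi_2) = (0.464)(1.386) = 0.643104,   1 - phi_2^2 = 0.851004.
Replace gamma(1) by A gamma(0) + B and collect gamma(0):
  gamma(0) [0.851004 - (0.643104)(0.7557)] = c_0 = 2
  gamma(0) * 0.36501 = 2
  gamma(0) = 2 / 0.36501 = 5.4793.
Therefore gamma(0) = 5.4793 (to 4 decimal places).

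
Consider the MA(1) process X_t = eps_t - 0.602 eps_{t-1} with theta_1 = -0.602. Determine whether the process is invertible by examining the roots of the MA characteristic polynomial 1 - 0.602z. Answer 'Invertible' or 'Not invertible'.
\text{Invertible}

The MA(q) characteristic polynomial is P(z) = 1 - 0.602z.
Invertibility requires all roots to lie outside the unit circle, i.e. |z| > 1 for every root.
This is linear in z: 1 + (-0.602) z = 0  =>  z = -1/(-0.602) = 1.66113,  |z| = 1.66113.
Moduli of all roots: 1.6611.
All moduli strictly greater than 1? Yes.
Verdict: Invertible.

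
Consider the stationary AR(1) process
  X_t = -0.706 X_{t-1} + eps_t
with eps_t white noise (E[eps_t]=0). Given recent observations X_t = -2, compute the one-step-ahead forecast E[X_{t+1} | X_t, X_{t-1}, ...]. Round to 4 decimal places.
E[X_{t+1} \mid \mathcal F_t] = 1.4120

For an AR(p) model X_t = c + sum_i phi_i X_{t-i} + eps_t, the
one-step-ahead conditional mean is
  E[X_{t+1} | X_t, ...] = c + sum_i phi_i X_{t+1-i}.
Substitute known values:
  E[X_{t+1} | ...] = (-0.706) * (-2)
                   = 1.4120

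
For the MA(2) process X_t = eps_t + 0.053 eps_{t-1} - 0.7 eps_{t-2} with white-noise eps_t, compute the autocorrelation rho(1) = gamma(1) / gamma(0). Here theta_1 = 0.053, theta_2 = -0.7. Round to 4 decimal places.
\rho(1) = 0.0107

For an MA(q) process with theta_0 = 1, the autocovariance is
  gamma(k) = sigma^2 * sum_{i=0..q-k} theta_i * theta_{i+k},
and rho(k) = gamma(k) / gamma(0). Sigma^2 cancels.
  numerator   = (1)*(0.053) + (0.053)*(-0.7) = 0.0159.
  denominator = (1)^2 + (0.053)^2 + (-0.7)^2 = 1.492809.
  rho(1) = 0.0159 / 1.492809 = 0.0107.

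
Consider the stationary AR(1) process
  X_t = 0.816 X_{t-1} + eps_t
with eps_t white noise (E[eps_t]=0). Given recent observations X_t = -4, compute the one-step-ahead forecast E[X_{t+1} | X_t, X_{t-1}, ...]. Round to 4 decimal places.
E[X_{t+1} \mid \mathcal F_t] = -3.2640

For an AR(p) model X_t = c + sum_i phi_i X_{t-i} + eps_t, the
one-step-ahead conditional mean is
  E[X_{t+1} | X_t, ...] = c + sum_i phi_i X_{t+1-i}.
Substitute known values:
  E[X_{t+1} | ...] = (0.816) * (-4)
                   = -3.2640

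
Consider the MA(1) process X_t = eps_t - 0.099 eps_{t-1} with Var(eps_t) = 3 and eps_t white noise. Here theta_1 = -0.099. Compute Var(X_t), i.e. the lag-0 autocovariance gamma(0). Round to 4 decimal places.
\gamma(0) = 3.0294

For an MA(q) process X_t = eps_t + sum_i theta_i eps_{t-i} with
Var(eps_t) = sigma^2, the variance is
  gamma(0) = sigma^2 * (1 + sum_i theta_i^2).
  sum_i theta_i^2 = (-0.099)^2 = 0.009801.
  gamma(0) = 3 * (1 + 0.009801) = 3 * 1.009801 = 3.029403, which rounds to 3.0294.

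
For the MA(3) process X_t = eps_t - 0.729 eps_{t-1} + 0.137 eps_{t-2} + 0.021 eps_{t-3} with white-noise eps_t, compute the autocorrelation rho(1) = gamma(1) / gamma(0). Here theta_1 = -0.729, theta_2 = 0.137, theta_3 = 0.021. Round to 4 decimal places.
\rho(1) = -0.5327

For an MA(q) process with theta_0 = 1, the autocovariance is
  gamma(k) = sigma^2 * sum_{i=0..q-k} theta_i * theta_{i+k},
and rho(k) = gamma(k) / gamma(0). Sigma^2 cancels.
  numerator   = (1)*(-0.729) + (-0.729)*(0.137) + (0.137)*(0.021) = -0.825996.
  denominator = (1)^2 + (-0.729)^2 + (0.137)^2 + (0.021)^2 = 1.550651.
  rho(1) = -0.825996 / 1.550651 = -0.5327.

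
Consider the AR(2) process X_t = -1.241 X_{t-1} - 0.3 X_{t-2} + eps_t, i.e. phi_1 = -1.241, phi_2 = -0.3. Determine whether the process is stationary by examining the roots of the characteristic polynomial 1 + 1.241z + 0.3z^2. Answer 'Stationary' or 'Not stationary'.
\text{Stationary}

The AR(p) characteristic polynomial is P(z) = 1 + 1.241z + 0.3z^2.
Stationarity requires all roots to lie outside the unit circle, i.e. |z| > 1 for every root.
Set 1 + (1.241) z + (0.3) z^2 = 0, i.e. a z^2 + b z + c = 0 with a = 0.3, b = 1.241, c = 1.
Discriminant D = b^2 - 4ac = (1.241)^2 - 4*(0.3)*1 = 1.540081 - (1.2) = 0.340081.
D >= 0, so the roots are real: z = (-b +/- sqrt(D)) / (2a) = (-1.241 +/- 0.583165) / (0.6).
  z_1 = (-1.241 + 0.583165) / (0.6) = -1.0964,   |z_1| = 1.0964.
  z_2 = (-1.241 - 0.583165) / (0.6) = -3.0403,   |z_2| = 3.0403.
Moduli of all roots: 1.0964, 3.0403.
All moduli strictly greater than 1? Yes.
Verdict: Stationary.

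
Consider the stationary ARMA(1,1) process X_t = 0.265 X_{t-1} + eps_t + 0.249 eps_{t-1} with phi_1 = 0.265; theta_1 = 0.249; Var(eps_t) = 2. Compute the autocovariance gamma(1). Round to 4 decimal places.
\gamma(1) = 1.1786

Multiply the model equation by X_{t-k} and take expectations. With theta_0 = psi_0 = 1 and psi_j the MA(infinity) weights, this gives
  gamma(k) - sum_i phi_i gamma(k-i) = c_k,
  c_k = sigma^2 * sum_{j=k..q} theta_j psi_{j-k}   (c_k = 0 for k > q),
using gamma(-m) = gamma(m).
psi-weights needed (psi_j = theta_j + sum_i phi_i psi_{j-i}):
  psi_1 = theta_1 + phi_1 = 0.249 + (0.265) = 0.514
Right-hand sides:
  c_0 = sigma^2 (1 + theta_1 psi_1) = 2 * (1 + (0.249)(0.514)) = 2 * 1.127986 = 2.255972
  c_1 = sigma^2 theta_1 = 2 * (0.249) = 0.498
  c_2 = 0
Equations for k = 0 and k = 1 (AR order 1):
  gamma(0) = phi_1 gamma(1) + c_0
  gamma(1) = phi_1 gamma(0) + c_1
Substituting the second into the first: gamma(0) (1 - phi_1^2) = c_0 + phi_1 c_1, so
  gamma(0) = (c_0 + phi_1 c_1) / (1 - phi_1^2) = (2.255972 + (0.265)(0.498)) / (1 - (0.265)^2) = 2.387942 / 0.929775 = 2.568301.
  gamma(1) = phi_1 gamma(0) + c_1 = (0.265)(2.568301) + (0.498) = 1.1786.
Therefore gamma(1) = 1.1786 (to 4 decimal places).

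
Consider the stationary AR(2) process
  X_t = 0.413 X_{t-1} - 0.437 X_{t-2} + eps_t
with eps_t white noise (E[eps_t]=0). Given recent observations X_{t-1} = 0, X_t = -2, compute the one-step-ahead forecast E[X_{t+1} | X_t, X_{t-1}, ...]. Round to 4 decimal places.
E[X_{t+1} \mid \mathcal F_t] = -0.8260

For an AR(p) model X_t = c + sum_i phi_i X_{t-i} + eps_t, the
one-step-ahead conditional mean is
  E[X_{t+1} | X_t, ...] = c + sum_i phi_i X_{t+1-i}.
Substitute known values:
  E[X_{t+1} | ...] = (0.413) * (-2) + (-0.437) * (0)
                   = -0.8260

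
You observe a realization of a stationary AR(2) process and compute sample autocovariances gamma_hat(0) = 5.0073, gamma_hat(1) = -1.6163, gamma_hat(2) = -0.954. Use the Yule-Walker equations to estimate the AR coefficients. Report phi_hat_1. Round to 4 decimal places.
\hat\phi_{1} = -0.4290

The Yule-Walker equations for an AR(p) process read, in matrix form,
  Gamma_p phi = r_p,   with   (Gamma_p)_{ij} = gamma(|i - j|),
                       (r_p)_i = gamma(i),   i,j = 1..p.
Substitute the sample gammas (Toeplitz matrix and right-hand side of size 2):
  Gamma_p = [[5.0073, -1.6163], [-1.6163, 5.0073]]
  r_p     = [-1.6163, -0.954]
Written out:
  5.0073 phi_1 - 1.6163 phi_2 = -1.6163
  -1.6163 phi_1 + 5.0073 phi_2 = -0.954
Solve by Cramer's rule:
  det = gamma(0)^2 - gamma(1)^2 = (5.0073)^2 - (-1.6163)^2 = 25.07305329 - 2.61242569 = 22.4606276
  phi_hat_1 = [gamma(1) gamma(0) - gamma(1) gamma(2)] / det = [(-1.6163)(5.0073) - (-1.6163)(-0.954)] / 22.4606276 = -9.63524919 / 22.4606276 = -0.429
  phi_hat_2 = [gamma(0) gamma(2) - gamma(1)^2] / det = [(5.0073)(-0.954) - (-1.6163)^2] / 22.4606276 = -7.38938989 / 22.4606276 = -0.329
So phi_hat = [-0.4290, -0.3290].
Therefore phi_hat_1 = -0.4290.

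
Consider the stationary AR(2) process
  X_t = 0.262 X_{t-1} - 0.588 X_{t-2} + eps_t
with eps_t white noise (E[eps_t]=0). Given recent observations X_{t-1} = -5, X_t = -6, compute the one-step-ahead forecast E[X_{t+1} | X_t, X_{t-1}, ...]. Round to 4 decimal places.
E[X_{t+1} \mid \mathcal F_t] = 1.3680

For an AR(p) model X_t = c + sum_i phi_i X_{t-i} + eps_t, the
one-step-ahead conditional mean is
  E[X_{t+1} | X_t, ...] = c + sum_i phi_i X_{t+1-i}.
Substitute known values:
  E[X_{t+1} | ...] = (0.262) * (-6) + (-0.588) * (-5)
                   = 1.3680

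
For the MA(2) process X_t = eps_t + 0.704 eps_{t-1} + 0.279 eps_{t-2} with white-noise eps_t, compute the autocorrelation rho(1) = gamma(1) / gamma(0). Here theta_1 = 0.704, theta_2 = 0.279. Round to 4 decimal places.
\rho(1) = 0.5723

For an MA(q) process with theta_0 = 1, the autocovariance is
  gamma(k) = sigma^2 * sum_{i=0..q-k} theta_i * theta_{i+k},
and rho(k) = gamma(k) / gamma(0). Sigma^2 cancels.
  numerator   = (1)*(0.704) + (0.704)*(0.279) = 0.900416.
  denominator = (1)^2 + (0.704)^2 + (0.279)^2 = 1.573457.
  rho(1) = 0.900416 / 1.573457 = 0.5723.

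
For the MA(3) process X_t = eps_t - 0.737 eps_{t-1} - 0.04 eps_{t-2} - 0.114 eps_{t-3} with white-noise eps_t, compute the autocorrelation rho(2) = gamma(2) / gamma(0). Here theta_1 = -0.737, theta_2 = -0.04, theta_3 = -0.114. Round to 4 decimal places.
\rho(2) = 0.0283

For an MA(q) process with theta_0 = 1, the autocovariance is
  gamma(k) = sigma^2 * sum_{i=0..q-k} theta_i * theta_{i+k},
and rho(k) = gamma(k) / gamma(0). Sigma^2 cancels.
  numerator   = (1)*(-0.04) + (-0.737)*(-0.114) = 0.044018.
  denominator = (1)^2 + (-0.737)^2 + (-0.04)^2 + (-0.114)^2 = 1.557765.
  rho(2) = 0.044018 / 1.557765 = 0.0283.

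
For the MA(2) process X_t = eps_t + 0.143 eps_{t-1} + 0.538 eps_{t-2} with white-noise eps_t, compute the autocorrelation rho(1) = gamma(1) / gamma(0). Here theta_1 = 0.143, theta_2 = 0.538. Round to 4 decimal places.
\rho(1) = 0.1679

For an MA(q) process with theta_0 = 1, the autocovariance is
  gamma(k) = sigma^2 * sum_{i=0..q-k} theta_i * theta_{i+k},
and rho(k) = gamma(k) / gamma(0). Sigma^2 cancels.
  numerator   = (1)*(0.143) + (0.143)*(0.538) = 0.219934.
  denominator = (1)^2 + (0.143)^2 + (0.538)^2 = 1.309893.
  rho(1) = 0.219934 / 1.309893 = 0.1679.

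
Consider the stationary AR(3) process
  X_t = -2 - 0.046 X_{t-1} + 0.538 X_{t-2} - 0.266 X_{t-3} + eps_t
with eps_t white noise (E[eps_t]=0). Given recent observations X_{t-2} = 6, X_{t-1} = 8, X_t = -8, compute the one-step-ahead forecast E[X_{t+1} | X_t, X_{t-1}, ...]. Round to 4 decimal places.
E[X_{t+1} \mid \mathcal F_t] = 1.0760

For an AR(p) model X_t = c + sum_i phi_i X_{t-i} + eps_t, the
one-step-ahead conditional mean is
  E[X_{t+1} | X_t, ...] = c + sum_i phi_i X_{t+1-i}.
Substitute known values:
  E[X_{t+1} | ...] = -2 + (-0.046) * (-8) + (0.538) * (8) + (-0.266) * (6)
                   = 1.0760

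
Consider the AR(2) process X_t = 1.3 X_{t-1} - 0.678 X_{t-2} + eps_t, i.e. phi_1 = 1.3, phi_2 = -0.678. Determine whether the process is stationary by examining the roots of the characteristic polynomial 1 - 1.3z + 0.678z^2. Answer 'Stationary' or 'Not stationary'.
\text{Stationary}

The AR(p) characteristic polynomial is P(z) = 1 - 1.3z + 0.678z^2.
Stationarity requires all roots to lie outside the unit circle, i.e. |z| > 1 for every root.
Set 1 + (-1.3) z + (0.678) z^2 = 0, i.e. a z^2 + b z + c = 0 with a = 0.678, b = -1.3, c = 1.
Discriminant D = b^2 - 4ac = (-1.3)^2 - 4*(0.678)*1 = 1.69 - (2.712) = -1.022.
D < 0, so the roots are the complex-conjugate pair z = (-b +/- i sqrt(-D)) / (2a) = 0.9587 +/- 0.7455i.
For a conjugate pair |z|^2 = z * conj(z) = (product of roots) = c/a = 1/(0.678) = 1.474926, so |z| = sqrt(1.474926) = 1.2145 for both roots.
Moduli of all roots: 1.2145, 1.2145.
All moduli strictly greater than 1? Yes.
Verdict: Stationary.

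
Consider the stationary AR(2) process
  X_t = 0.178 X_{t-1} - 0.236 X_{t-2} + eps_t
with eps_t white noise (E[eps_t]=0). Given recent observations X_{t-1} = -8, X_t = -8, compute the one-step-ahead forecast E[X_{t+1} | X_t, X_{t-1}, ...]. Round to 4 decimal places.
E[X_{t+1} \mid \mathcal F_t] = 0.4640

For an AR(p) model X_t = c + sum_i phi_i X_{t-i} + eps_t, the
one-step-ahead conditional mean is
  E[X_{t+1} | X_t, ...] = c + sum_i phi_i X_{t+1-i}.
Substitute known values:
  E[X_{t+1} | ...] = (0.178) * (-8) + (-0.236) * (-8)
                   = 0.4640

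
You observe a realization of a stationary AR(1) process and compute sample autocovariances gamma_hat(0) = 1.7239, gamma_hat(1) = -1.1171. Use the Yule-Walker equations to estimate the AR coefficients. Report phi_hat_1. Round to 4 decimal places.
\hat\phi_{1} = -0.6480

The Yule-Walker equations for an AR(p) process read, in matrix form,
  Gamma_p phi = r_p,   with   (Gamma_p)_{ij} = gamma(|i - j|),
                       (r_p)_i = gamma(i),   i,j = 1..p.
Substitute the sample gammas (Toeplitz matrix and right-hand side of size 1):
  Gamma_p = [[1.7239]]
  r_p     = [-1.1171]
With p = 1 this is the single equation gamma(0) phi_1 = gamma(1):
  phi_hat_1 = gamma(1) / gamma(0) = -1.1171 / 1.7239 = -0.6480.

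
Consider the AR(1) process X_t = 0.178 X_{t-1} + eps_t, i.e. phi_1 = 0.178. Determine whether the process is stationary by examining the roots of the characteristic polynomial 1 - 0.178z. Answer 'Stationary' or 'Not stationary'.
\text{Stationary}

The AR(p) characteristic polynomial is P(z) = 1 - 0.178z.
Stationarity requires all roots to lie outside the unit circle, i.e. |z| > 1 for every root.
This is linear in z: 1 + (-0.178) z = 0  =>  z = -1/(-0.178) = 5.617978,  |z| = 5.617978.
Moduli of all roots: 5.6180.
All moduli strictly greater than 1? Yes.
Verdict: Stationary.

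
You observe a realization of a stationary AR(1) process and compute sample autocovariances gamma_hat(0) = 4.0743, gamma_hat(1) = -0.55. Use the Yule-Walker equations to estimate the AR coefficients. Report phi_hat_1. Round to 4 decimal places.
\hat\phi_{1} = -0.1350

The Yule-Walker equations for an AR(p) process read, in matrix form,
  Gamma_p phi = r_p,   with   (Gamma_p)_{ij} = gamma(|i - j|),
                       (r_p)_i = gamma(i),   i,j = 1..p.
Substitute the sample gammas (Toeplitz matrix and right-hand side of size 1):
  Gamma_p = [[4.0743]]
  r_p     = [-0.55]
With p = 1 this is the single equation gamma(0) phi_1 = gamma(1):
  phi_hat_1 = gamma(1) / gamma(0) = -0.55 / 4.0743 = -0.1350.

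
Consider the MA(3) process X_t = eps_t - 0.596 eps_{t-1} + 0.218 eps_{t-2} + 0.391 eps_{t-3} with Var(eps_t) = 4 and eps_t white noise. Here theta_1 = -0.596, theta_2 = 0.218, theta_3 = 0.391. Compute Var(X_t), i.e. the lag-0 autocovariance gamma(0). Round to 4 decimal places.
\gamma(0) = 6.2225

For an MA(q) process X_t = eps_t + sum_i theta_i eps_{t-i} with
Var(eps_t) = sigma^2, the variance is
  gamma(0) = sigma^2 * (1 + sum_i theta_i^2).
  sum_i theta_i^2 = (-0.596)^2 + (0.218)^2 + (0.391)^2 = 0.355216 + 0.047524 + 0.152881 = 0.555621.
  gamma(0) = 4 * (1 + 0.555621) = 4 * 1.555621 = 6.222484, which rounds to 6.2225.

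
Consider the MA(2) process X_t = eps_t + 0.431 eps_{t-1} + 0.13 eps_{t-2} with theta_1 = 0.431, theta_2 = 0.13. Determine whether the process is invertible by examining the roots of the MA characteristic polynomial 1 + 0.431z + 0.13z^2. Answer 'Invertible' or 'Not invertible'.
\text{Invertible}

The MA(q) characteristic polynomial is P(z) = 1 + 0.431z + 0.13z^2.
Invertibility requires all roots to lie outside the unit circle, i.e. |z| > 1 for every root.
Set 1 + (0.431) z + (0.13) z^2 = 0, i.e. a z^2 + b z + c = 0 with a = 0.13, b = 0.431, c = 1.
Discriminant D = b^2 - 4ac = (0.431)^2 - 4*(0.13)*1 = 0.185761 - (0.52) = -0.334239.
D < 0, so the roots are the complex-conjugate pair z = (-b +/- i sqrt(-D)) / (2a) = -1.6577 +/- 2.2236i.
For a conjugate pair |z|^2 = z * conj(z) = (product of roots) = c/a = 1/(0.13) = 7.692308, so |z| = sqrt(7.692308) = 2.7735 for both roots.
Moduli of all roots: 2.7735, 2.7735.
All moduli strictly greater than 1? Yes.
Verdict: Invertible.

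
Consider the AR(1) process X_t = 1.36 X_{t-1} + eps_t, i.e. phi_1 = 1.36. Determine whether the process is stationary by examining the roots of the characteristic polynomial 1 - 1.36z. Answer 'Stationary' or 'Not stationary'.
\text{Not stationary}

The AR(p) characteristic polynomial is P(z) = 1 - 1.36z.
Stationarity requires all roots to lie outside the unit circle, i.e. |z| > 1 for every root.
This is linear in z: 1 + (-1.36) z = 0  =>  z = -1/(-1.36) = 0.735294,  |z| = 0.735294.
Moduli of all roots: 0.7353.
All moduli strictly greater than 1? No.
Verdict: Not stationary.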